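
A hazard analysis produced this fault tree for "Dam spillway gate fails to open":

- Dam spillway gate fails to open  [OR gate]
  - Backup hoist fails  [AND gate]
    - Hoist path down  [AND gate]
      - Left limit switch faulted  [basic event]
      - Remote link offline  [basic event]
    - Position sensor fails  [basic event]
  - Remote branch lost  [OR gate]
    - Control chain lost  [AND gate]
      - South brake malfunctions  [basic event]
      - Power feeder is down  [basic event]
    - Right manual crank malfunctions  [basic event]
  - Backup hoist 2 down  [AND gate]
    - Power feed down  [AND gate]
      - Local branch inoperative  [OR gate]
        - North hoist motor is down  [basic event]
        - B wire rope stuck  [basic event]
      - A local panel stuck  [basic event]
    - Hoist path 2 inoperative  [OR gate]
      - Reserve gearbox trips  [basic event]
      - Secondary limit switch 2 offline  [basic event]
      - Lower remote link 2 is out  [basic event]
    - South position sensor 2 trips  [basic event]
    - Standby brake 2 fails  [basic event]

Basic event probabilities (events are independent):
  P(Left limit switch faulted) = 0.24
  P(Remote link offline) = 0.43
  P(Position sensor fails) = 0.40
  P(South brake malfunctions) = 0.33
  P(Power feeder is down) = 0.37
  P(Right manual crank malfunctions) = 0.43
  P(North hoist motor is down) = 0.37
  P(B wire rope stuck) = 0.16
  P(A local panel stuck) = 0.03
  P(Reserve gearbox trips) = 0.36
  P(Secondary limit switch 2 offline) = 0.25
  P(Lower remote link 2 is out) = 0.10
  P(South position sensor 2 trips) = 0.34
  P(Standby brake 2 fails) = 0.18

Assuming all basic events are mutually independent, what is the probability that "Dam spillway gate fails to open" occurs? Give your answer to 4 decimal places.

P(Hoist path down) [AND] = 0.24 × 0.43 = 0.103200
P(Backup hoist fails) [AND] = 0.103200 × 0.40 = 0.041280
P(Control chain lost) [AND] = 0.33 × 0.37 = 0.122100
P(Remote branch lost) [OR] = 1 − (1−0.122100) × (1−0.43) = 0.499597
P(Local branch inoperative) [OR] = 1 − (1−0.37) × (1−0.16) = 0.470800
P(Power feed down) [AND] = 0.470800 × 0.03 = 0.014124
P(Hoist path 2 inoperative) [OR] = 1 − (1−0.36) × (1−0.25) × (1−0.10) = 0.568000
P(Backup hoist 2 down) [AND] = 0.014124 × 0.568000 × 0.34 × 0.18 = 0.000491
P(Dam spillway gate fails to open) [OR] = 1 − (1−0.041280) × (1−0.499597) × (1−0.000491) = 0.520489
Rounded to 4 decimal places: P(Dam spillway gate fails to open) ≈ 0.5205.

0.5205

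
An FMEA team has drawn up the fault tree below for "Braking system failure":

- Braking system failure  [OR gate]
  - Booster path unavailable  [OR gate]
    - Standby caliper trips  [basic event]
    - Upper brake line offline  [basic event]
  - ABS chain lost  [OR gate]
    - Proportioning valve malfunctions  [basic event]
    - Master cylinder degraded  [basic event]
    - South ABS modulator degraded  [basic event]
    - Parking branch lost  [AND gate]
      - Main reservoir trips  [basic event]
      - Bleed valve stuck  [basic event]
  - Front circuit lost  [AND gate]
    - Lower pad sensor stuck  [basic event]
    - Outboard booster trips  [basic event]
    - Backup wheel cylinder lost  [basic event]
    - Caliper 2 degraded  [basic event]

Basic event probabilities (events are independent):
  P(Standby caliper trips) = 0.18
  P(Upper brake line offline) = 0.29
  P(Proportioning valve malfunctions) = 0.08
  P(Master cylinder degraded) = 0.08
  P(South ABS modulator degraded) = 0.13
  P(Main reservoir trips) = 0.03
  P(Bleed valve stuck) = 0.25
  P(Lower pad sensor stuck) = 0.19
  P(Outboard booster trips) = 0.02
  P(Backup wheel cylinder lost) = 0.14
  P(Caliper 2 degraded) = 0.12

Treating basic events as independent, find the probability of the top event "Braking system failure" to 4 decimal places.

0.5745

P(Booster path unavailable) [OR] = 1 − (1−0.18) × (1−0.29) = 0.417800
P(Parking branch lost) [AND] = 0.03 × 0.25 = 0.007500
P(ABS chain lost) [OR] = 1 − (1−0.08) × (1−0.08) × (1−0.13) × (1−0.007500) = 0.269155
P(Front circuit lost) [AND] = 0.19 × 0.02 × 0.14 × 0.12 = 0.000064
P(Braking system failure) [OR] = 1 − (1−0.417800) × (1−0.269155) × (1−0.000064) = 0.574529
Rounded to 4 decimal places: P(Braking system failure) ≈ 0.5745.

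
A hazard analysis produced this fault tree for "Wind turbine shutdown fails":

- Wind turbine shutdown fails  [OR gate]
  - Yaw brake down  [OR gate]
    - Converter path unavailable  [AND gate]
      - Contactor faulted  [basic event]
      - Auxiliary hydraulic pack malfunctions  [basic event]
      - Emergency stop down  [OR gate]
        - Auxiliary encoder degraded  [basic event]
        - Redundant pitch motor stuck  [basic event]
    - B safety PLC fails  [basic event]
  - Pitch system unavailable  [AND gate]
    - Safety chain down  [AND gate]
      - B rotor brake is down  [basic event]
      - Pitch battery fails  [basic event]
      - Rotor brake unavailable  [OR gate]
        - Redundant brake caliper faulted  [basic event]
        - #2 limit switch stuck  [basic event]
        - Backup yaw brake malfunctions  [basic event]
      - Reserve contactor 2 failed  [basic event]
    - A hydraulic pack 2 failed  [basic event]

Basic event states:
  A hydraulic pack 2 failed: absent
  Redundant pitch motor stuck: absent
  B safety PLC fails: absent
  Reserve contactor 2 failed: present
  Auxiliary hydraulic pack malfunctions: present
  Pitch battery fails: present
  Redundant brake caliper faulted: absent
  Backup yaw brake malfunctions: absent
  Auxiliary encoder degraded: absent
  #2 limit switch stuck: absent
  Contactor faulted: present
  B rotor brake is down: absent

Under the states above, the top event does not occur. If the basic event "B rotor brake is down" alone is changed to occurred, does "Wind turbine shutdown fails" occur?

Counterfactual: set "B rotor brake is down" to occurred.
Emergency stop down [OR]: Auxiliary encoder degraded=not, Redundant pitch motor stuck=not → no input occurs → does not occur.
Converter path unavailable [AND]: Contactor faulted=occurs, Auxiliary hydraulic pack malfunctions=occurs, Emergency stop down=not → not all inputs occur → does not occur.
Yaw brake down [OR]: Converter path unavailable=not, B safety PLC fails=not → no input occurs → does not occur.
Rotor brake unavailable [OR]: Redundant brake caliper faulted=not, #2 limit switch stuck=not, Backup yaw brake malfunctions=not → no input occurs → does not occur.
Safety chain down [AND]: B rotor brake is down=occurs, Pitch battery fails=occurs, Rotor brake unavailable=not, Reserve contactor 2 failed=occurs → not all inputs occur → does not occur.
Pitch system unavailable [AND]: Safety chain down=not, A hydraulic pack 2 failed=not → not all inputs occur → does not occur.
Wind turbine shutdown fails [OR]: Yaw brake down=not, Pitch system unavailable=not → no input occurs → does not occur.

No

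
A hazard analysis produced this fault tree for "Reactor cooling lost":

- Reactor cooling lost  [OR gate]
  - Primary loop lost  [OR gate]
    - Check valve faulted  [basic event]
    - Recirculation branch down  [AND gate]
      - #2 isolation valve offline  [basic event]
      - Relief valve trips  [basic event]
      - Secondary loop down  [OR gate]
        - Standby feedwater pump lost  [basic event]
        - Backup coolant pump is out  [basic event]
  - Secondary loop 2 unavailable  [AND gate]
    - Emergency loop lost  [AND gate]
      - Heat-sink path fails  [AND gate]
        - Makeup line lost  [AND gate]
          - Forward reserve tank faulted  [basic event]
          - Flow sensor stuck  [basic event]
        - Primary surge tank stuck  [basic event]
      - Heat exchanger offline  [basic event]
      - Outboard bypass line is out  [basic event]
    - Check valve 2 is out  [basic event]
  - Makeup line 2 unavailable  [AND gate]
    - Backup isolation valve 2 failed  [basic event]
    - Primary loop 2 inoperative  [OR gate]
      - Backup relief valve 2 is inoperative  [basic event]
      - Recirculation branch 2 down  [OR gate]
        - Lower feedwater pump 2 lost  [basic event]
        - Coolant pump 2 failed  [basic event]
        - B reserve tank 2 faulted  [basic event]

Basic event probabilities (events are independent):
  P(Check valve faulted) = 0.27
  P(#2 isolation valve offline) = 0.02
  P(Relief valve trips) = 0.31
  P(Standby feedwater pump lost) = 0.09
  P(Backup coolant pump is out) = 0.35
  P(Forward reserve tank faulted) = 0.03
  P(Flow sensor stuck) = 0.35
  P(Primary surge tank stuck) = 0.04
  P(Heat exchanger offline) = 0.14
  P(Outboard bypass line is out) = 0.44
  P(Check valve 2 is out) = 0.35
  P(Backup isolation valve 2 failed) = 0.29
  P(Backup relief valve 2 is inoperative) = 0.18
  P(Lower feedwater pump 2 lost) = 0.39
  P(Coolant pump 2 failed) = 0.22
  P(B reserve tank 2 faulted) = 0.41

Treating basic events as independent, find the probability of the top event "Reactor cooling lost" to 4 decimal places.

P(Secondary loop down) [OR] = 1 − (1−0.09) × (1−0.35) = 0.408500
P(Recirculation branch down) [AND] = 0.02 × 0.31 × 0.408500 = 0.002533
P(Primary loop lost) [OR] = 1 − (1−0.27) × (1−0.002533) = 0.271849
P(Makeup line lost) [AND] = 0.03 × 0.35 = 0.010500
P(Heat-sink path fails) [AND] = 0.010500 × 0.04 = 0.000420
P(Emergency loop lost) [AND] = 0.000420 × 0.14 × 0.44 = 0.000026
P(Secondary loop 2 unavailable) [AND] = 0.000026 × 0.35 = 0.000009
P(Recirculation branch 2 down) [OR] = 1 − (1−0.39) × (1−0.22) × (1−0.41) = 0.719278
P(Primary loop 2 inoperative) [OR] = 1 − (1−0.18) × (1−0.719278) = 0.769808
P(Makeup line 2 unavailable) [AND] = 0.29 × 0.769808 = 0.223244
P(Reactor cooling lost) [OR] = 1 − (1−0.271849) × (1−0.000009) × (1−0.223244) = 0.434409
Rounded to 4 decimal places: P(Reactor cooling lost) ≈ 0.4344.

0.4344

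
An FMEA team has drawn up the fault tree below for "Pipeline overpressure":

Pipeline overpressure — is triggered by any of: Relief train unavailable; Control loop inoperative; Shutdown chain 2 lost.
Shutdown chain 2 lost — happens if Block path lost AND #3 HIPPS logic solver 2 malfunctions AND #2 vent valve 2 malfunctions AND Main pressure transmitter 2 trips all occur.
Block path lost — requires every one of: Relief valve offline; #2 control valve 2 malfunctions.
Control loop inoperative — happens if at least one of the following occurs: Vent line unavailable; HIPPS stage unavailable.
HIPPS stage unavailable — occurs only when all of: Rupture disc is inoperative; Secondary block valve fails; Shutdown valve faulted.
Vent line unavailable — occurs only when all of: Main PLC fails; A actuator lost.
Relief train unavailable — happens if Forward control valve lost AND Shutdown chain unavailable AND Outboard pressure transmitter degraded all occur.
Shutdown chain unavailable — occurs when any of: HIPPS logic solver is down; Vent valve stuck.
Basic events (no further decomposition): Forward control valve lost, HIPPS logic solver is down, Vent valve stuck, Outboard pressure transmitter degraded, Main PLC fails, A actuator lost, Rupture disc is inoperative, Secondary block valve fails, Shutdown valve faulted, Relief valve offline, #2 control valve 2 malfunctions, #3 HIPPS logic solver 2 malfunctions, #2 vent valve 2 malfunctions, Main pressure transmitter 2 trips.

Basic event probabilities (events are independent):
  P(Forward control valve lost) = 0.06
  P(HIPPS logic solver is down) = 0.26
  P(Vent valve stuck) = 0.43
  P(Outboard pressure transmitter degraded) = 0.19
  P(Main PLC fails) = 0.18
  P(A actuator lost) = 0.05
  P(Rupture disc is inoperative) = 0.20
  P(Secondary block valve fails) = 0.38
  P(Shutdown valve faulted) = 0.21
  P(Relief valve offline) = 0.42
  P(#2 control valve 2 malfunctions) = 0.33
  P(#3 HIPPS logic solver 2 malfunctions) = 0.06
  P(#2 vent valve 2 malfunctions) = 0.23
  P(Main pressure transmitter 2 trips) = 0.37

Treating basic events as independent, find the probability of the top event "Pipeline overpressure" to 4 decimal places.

P(Shutdown chain unavailable) [OR] = 1 − (1−0.26) × (1−0.43) = 0.578200
P(Relief train unavailable) [AND] = 0.06 × 0.578200 × 0.19 = 0.006591
P(Vent line unavailable) [AND] = 0.18 × 0.05 = 0.009000
P(HIPPS stage unavailable) [AND] = 0.20 × 0.38 × 0.21 = 0.015960
P(Control loop inoperative) [OR] = 1 − (1−0.009000) × (1−0.015960) = 0.024816
P(Block path lost) [AND] = 0.42 × 0.33 = 0.138600
P(Shutdown chain 2 lost) [AND] = 0.138600 × 0.06 × 0.23 × 0.37 = 0.000708
P(Pipeline overpressure) [OR] = 1 − (1−0.006591) × (1−0.024816) × (1−0.000708) = 0.031929
Rounded to 4 decimal places: P(Pipeline overpressure) ≈ 0.0319.

0.0319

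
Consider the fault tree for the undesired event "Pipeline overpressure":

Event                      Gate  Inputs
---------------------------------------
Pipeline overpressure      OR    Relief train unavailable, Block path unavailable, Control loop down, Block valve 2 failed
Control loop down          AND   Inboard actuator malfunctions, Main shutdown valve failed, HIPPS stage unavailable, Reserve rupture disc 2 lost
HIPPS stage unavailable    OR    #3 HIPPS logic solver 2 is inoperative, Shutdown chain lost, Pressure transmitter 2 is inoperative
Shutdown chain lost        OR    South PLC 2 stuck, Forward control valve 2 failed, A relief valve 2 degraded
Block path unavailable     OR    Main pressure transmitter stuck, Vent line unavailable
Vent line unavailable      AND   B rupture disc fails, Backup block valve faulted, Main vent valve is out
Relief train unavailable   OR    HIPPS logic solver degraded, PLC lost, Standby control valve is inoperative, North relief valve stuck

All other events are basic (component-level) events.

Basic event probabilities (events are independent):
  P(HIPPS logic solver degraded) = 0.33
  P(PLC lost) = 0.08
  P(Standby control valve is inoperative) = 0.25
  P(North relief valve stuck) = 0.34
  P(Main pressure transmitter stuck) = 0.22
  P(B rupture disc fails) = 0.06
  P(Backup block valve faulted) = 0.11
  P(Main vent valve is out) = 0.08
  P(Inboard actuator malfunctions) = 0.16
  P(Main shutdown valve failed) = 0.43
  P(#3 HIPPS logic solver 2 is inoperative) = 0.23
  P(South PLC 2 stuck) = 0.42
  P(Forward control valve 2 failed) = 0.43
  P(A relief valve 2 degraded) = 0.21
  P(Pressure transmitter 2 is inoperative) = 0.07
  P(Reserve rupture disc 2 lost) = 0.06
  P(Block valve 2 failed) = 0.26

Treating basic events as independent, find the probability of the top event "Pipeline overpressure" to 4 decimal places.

0.8246

P(Relief train unavailable) [OR] = 1 − (1−0.33) × (1−0.08) × (1−0.25) × (1−0.34) = 0.694882
P(Vent line unavailable) [AND] = 0.06 × 0.11 × 0.08 = 0.000528
P(Block path unavailable) [OR] = 1 − (1−0.22) × (1−0.000528) = 0.220412
P(Shutdown chain lost) [OR] = 1 − (1−0.42) × (1−0.43) × (1−0.21) = 0.738826
P(HIPPS stage unavailable) [OR] = 1 − (1−0.23) × (1−0.738826) × (1−0.07) = 0.812973
P(Control loop down) [AND] = 0.16 × 0.43 × 0.812973 × 0.06 = 0.003356
P(Pipeline overpressure) [OR] = 1 − (1−0.694882) × (1−0.220412) × (1−0.003356) × (1−0.26) = 0.824570
Rounded to 4 decimal places: P(Pipeline overpressure) ≈ 0.8246.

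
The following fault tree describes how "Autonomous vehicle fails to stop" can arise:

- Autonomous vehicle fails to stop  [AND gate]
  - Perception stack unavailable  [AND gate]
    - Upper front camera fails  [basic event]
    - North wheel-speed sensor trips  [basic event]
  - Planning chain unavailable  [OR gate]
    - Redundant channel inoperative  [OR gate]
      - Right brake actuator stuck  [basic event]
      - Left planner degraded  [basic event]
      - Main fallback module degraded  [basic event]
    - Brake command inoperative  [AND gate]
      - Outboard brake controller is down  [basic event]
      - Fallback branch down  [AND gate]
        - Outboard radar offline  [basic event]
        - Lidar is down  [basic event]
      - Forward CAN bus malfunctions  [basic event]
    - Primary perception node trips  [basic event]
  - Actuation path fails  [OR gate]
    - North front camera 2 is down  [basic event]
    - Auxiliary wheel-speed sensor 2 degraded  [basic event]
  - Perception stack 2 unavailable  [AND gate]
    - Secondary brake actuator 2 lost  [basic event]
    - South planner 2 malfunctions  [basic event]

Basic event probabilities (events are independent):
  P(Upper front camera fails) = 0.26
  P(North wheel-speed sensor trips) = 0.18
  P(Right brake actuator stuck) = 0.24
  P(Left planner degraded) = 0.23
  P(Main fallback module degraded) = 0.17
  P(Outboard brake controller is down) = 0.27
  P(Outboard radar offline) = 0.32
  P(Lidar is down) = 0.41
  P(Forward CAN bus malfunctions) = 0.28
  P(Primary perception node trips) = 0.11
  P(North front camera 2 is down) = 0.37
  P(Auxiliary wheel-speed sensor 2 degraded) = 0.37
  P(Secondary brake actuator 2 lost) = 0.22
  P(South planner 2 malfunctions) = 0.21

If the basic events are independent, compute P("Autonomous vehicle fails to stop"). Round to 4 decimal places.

P(Perception stack unavailable) [AND] = 0.26 × 0.18 = 0.046800
P(Redundant channel inoperative) [OR] = 1 − (1−0.24) × (1−0.23) × (1−0.17) = 0.514284
P(Fallback branch down) [AND] = 0.32 × 0.41 = 0.131200
P(Brake command inoperative) [AND] = 0.27 × 0.131200 × 0.28 = 0.009919
P(Planning chain unavailable) [OR] = 1 − (1−0.514284) × (1−0.009919) × (1−0.11) = 0.572001
P(Actuation path fails) [OR] = 1 − (1−0.37) × (1−0.37) = 0.603100
P(Perception stack 2 unavailable) [AND] = 0.22 × 0.21 = 0.046200
P(Autonomous vehicle fails to stop) [AND] = 0.046800 × 0.572001 × 0.603100 × 0.046200 = 0.000746
Rounded to 4 decimal places: P(Autonomous vehicle fails to stop) ≈ 0.0007.

0.0007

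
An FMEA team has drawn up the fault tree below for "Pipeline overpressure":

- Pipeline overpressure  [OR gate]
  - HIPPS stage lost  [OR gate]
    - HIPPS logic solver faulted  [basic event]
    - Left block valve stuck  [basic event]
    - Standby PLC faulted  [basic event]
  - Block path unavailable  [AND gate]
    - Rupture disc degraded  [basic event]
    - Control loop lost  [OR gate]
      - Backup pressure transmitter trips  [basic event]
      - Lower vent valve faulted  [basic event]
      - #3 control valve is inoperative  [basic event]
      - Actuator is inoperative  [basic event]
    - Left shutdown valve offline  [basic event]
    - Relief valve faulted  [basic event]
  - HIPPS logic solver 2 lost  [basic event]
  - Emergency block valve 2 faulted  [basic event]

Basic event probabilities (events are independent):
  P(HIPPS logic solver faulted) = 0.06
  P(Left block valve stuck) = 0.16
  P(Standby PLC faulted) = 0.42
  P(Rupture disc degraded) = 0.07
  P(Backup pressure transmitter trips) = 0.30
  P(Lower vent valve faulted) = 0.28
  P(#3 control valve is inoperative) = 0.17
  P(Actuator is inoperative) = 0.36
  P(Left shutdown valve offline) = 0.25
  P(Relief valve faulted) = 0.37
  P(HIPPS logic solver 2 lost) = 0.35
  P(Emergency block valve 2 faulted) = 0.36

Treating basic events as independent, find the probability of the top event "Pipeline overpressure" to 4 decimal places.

0.8104

P(HIPPS stage lost) [OR] = 1 − (1−0.06) × (1−0.16) × (1−0.42) = 0.542032
P(Control loop lost) [OR] = 1 − (1−0.30) × (1−0.28) × (1−0.17) × (1−0.36) = 0.732275
P(Block path unavailable) [AND] = 0.07 × 0.732275 × 0.25 × 0.37 = 0.004741
P(Pipeline overpressure) [OR] = 1 − (1−0.542032) × (1−0.004741) × (1−0.35) × (1−0.36) = 0.810389
Rounded to 4 decimal places: P(Pipeline overpressure) ≈ 0.8104.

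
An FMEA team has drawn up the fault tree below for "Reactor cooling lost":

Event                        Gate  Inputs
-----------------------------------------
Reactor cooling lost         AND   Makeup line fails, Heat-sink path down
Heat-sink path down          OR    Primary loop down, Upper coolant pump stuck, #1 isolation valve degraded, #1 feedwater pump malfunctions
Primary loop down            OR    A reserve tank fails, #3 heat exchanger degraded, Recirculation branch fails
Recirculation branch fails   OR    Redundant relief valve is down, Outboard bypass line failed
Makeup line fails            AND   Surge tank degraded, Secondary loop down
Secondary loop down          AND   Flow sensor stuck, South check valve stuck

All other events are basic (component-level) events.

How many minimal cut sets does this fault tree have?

Secondary loop down [AND]: one cut set from each child combined → 1 × 1 = 1 cut set(s).
Makeup line fails [AND]: one cut set from each child combined → 1 × 1 = 1 cut set(s).
Recirculation branch fails [OR]: union of children's cut sets → 2 cut set(s).
Primary loop down [OR]: union of children's cut sets → 4 cut set(s).
Heat-sink path down [OR]: union of children's cut sets → 7 cut set(s).
Reactor cooling lost [AND]: one cut set from each child combined → 1 × 7 = 7 cut set(s).
Minimal cut sets: {A reserve tank fails, Flow sensor stuck, South check valve stuck, Surge tank degraded}; {#3 heat exchanger degraded, Flow sensor stuck, South check valve stuck, Surge tank degraded}; {Flow sensor stuck, Redundant relief valve is down, South check valve stuck, Surge tank degraded}; {Flow sensor stuck, Outboard bypass line failed, South check valve stuck, Surge tank degraded}; {Flow sensor stuck, South check valve stuck, Surge tank degraded, Upper coolant pump stuck}; {#1 isolation valve degraded, Flow sensor stuck, South check valve stuck, Surge tank degraded}; {#1 feedwater pump malfunctions, Flow sensor stuck, South check valve stuck, Surge tank degraded}.

7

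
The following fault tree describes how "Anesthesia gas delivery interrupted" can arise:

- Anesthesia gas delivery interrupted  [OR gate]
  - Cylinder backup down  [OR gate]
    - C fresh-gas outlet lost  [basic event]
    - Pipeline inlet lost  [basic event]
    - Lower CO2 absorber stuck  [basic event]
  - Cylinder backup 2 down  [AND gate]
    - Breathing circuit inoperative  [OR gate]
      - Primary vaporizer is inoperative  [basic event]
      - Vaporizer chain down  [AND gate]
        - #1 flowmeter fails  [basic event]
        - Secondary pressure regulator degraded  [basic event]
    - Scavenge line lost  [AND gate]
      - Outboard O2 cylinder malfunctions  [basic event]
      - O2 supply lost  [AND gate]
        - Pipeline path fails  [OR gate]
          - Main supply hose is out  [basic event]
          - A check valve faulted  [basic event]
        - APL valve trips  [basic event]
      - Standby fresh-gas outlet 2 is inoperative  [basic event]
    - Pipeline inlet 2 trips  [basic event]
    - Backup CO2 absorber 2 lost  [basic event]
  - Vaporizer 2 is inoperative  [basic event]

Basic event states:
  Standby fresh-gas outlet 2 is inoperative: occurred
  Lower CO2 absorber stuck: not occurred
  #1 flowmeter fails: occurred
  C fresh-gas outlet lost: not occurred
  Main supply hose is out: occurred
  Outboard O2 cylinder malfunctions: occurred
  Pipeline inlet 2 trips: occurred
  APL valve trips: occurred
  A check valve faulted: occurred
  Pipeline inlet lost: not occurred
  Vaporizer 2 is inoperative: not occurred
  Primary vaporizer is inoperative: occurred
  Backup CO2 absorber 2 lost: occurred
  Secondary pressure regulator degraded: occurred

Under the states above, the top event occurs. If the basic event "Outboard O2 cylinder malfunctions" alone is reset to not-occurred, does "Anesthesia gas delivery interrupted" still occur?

Counterfactual: set "Outboard O2 cylinder malfunctions" to not occurred.
Cylinder backup down [OR]: C fresh-gas outlet lost=not, Pipeline inlet lost=not, Lower CO2 absorber stuck=not → no input occurs → does not occur.
Vaporizer chain down [AND]: #1 flowmeter fails=occurs, Secondary pressure regulator degraded=occurs → all inputs occur → occurs.
Breathing circuit inoperative [OR]: Primary vaporizer is inoperative=occurs, Vaporizer chain down=occurs → at least one input occurs → occurs.
Pipeline path fails [OR]: Main supply hose is out=occurs, A check valve faulted=occurs → at least one input occurs → occurs.
O2 supply lost [AND]: Pipeline path fails=occurs, APL valve trips=occurs → all inputs occur → occurs.
Scavenge line lost [AND]: Outboard O2 cylinder malfunctions=not, O2 supply lost=occurs, Standby fresh-gas outlet 2 is inoperative=occurs → not all inputs occur → does not occur.
Cylinder backup 2 down [AND]: Breathing circuit inoperative=occurs, Scavenge line lost=not, Pipeline inlet 2 trips=occurs, Backup CO2 absorber 2 lost=occurs → not all inputs occur → does not occur.
Anesthesia gas delivery interrupted [OR]: Cylinder backup down=not, Cylinder backup 2 down=not, Vaporizer 2 is inoperative=not → no input occurs → does not occur.

No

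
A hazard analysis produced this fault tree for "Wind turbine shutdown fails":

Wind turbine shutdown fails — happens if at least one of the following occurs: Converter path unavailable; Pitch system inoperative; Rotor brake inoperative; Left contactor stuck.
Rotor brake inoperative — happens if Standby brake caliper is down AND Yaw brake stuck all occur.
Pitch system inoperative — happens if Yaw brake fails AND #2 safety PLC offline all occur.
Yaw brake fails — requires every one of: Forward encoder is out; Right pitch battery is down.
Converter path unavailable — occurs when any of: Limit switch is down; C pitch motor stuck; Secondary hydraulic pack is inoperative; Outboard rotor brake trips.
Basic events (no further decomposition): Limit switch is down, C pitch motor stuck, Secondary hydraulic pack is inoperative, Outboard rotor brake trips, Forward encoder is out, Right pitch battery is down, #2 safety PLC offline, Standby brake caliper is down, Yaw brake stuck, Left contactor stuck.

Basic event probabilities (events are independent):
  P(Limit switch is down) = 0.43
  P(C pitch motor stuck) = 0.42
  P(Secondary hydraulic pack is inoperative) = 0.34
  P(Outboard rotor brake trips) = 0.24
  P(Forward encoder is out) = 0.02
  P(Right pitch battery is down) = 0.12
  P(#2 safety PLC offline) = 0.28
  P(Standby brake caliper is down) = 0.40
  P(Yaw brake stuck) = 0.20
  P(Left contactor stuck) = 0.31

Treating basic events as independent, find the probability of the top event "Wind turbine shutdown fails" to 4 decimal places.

P(Converter path unavailable) [OR] = 1 − (1−0.43) × (1−0.42) × (1−0.34) × (1−0.24) = 0.834171
P(Yaw brake fails) [AND] = 0.02 × 0.12 = 0.002400
P(Pitch system inoperative) [AND] = 0.002400 × 0.28 = 0.000672
P(Rotor brake inoperative) [AND] = 0.40 × 0.20 = 0.080000
P(Wind turbine shutdown fails) [OR] = 1 − (1−0.834171) × (1−0.000672) × (1−0.080000) × (1−0.31) = 0.894802
Rounded to 4 decimal places: P(Wind turbine shutdown fails) ≈ 0.8948.

0.8948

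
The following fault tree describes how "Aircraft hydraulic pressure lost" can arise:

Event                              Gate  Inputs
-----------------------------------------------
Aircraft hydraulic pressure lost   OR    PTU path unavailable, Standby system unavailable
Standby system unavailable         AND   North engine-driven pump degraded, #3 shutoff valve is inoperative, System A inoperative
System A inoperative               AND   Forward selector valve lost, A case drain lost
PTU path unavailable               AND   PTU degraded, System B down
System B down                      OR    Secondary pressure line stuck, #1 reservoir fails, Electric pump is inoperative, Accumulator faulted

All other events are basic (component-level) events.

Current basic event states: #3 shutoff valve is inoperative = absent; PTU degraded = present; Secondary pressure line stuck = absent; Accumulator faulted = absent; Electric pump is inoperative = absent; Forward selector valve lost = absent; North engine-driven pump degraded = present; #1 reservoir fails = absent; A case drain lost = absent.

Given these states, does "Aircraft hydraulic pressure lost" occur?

System B down [OR]: Secondary pressure line stuck=not, #1 reservoir fails=not, Electric pump is inoperative=not, Accumulator faulted=not → no input occurs → does not occur.
PTU path unavailable [AND]: PTU degraded=occurs, System B down=not → not all inputs occur → does not occur.
System A inoperative [AND]: Forward selector valve lost=not, A case drain lost=not → not all inputs occur → does not occur.
Standby system unavailable [AND]: North engine-driven pump degraded=occurs, #3 shutoff valve is inoperative=not, System A inoperative=not → not all inputs occur → does not occur.
Aircraft hydraulic pressure lost [OR]: PTU path unavailable=not, Standby system unavailable=not → no input occurs → does not occur.

No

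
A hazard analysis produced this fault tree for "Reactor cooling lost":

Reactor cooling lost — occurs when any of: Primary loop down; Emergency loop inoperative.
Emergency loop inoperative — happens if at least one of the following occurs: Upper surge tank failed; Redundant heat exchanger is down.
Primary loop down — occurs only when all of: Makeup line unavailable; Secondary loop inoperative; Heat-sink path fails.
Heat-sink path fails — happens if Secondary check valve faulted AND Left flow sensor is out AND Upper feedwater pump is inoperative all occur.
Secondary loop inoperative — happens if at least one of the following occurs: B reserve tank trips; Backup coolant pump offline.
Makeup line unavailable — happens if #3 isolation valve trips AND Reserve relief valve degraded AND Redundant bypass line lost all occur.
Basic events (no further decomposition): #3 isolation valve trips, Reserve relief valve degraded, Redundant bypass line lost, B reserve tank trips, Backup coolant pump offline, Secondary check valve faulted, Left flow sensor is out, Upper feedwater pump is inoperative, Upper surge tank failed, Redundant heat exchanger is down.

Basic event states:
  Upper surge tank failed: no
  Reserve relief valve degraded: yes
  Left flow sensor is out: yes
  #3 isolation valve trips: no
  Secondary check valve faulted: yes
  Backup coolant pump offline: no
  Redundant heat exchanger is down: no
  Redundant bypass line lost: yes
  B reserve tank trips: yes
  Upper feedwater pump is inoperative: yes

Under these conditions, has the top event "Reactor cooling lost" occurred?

No

Makeup line unavailable [AND]: #3 isolation valve trips=not, Reserve relief valve degraded=occurs, Redundant bypass line lost=occurs → not all inputs occur → does not occur.
Secondary loop inoperative [OR]: B reserve tank trips=occurs, Backup coolant pump offline=not → at least one input occurs → occurs.
Heat-sink path fails [AND]: Secondary check valve faulted=occurs, Left flow sensor is out=occurs, Upper feedwater pump is inoperative=occurs → all inputs occur → occurs.
Primary loop down [AND]: Makeup line unavailable=not, Secondary loop inoperative=occurs, Heat-sink path fails=occurs → not all inputs occur → does not occur.
Emergency loop inoperative [OR]: Upper surge tank failed=not, Redundant heat exchanger is down=not → no input occurs → does not occur.
Reactor cooling lost [OR]: Primary loop down=not, Emergency loop inoperative=not → no input occurs → does not occur.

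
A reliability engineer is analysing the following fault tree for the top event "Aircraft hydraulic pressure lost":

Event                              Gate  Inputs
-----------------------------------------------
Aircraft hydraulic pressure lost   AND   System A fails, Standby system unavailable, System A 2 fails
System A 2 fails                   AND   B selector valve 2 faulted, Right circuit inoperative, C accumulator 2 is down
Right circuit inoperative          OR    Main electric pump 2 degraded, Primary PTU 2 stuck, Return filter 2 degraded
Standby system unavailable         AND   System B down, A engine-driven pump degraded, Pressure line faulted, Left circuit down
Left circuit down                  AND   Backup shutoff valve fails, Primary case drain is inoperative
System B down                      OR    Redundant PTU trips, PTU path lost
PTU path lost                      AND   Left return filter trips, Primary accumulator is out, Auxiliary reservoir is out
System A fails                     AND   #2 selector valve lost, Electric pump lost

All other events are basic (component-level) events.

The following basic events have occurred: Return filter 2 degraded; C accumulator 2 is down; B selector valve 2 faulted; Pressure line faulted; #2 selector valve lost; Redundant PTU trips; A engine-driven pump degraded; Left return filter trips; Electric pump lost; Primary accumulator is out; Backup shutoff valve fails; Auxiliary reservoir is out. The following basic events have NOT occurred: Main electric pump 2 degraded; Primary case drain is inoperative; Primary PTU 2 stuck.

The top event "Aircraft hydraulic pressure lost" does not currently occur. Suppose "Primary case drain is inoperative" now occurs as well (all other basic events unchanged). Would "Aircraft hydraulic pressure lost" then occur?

Yes

Counterfactual: set "Primary case drain is inoperative" to occurred.
System A fails [AND]: #2 selector valve lost=occurs, Electric pump lost=occurs → all inputs occur → occurs.
PTU path lost [AND]: Left return filter trips=occurs, Primary accumulator is out=occurs, Auxiliary reservoir is out=occurs → all inputs occur → occurs.
System B down [OR]: Redundant PTU trips=occurs, PTU path lost=occurs → at least one input occurs → occurs.
Left circuit down [AND]: Backup shutoff valve fails=occurs, Primary case drain is inoperative=occurs → all inputs occur → occurs.
Standby system unavailable [AND]: System B down=occurs, A engine-driven pump degraded=occurs, Pressure line faulted=occurs, Left circuit down=occurs → all inputs occur → occurs.
Right circuit inoperative [OR]: Main electric pump 2 degraded=not, Primary PTU 2 stuck=not, Return filter 2 degraded=occurs → at least one input occurs → occurs.
System A 2 fails [AND]: B selector valve 2 faulted=occurs, Right circuit inoperative=occurs, C accumulator 2 is down=occurs → all inputs occur → occurs.
Aircraft hydraulic pressure lost [AND]: System A fails=occurs, Standby system unavailable=occurs, System A 2 fails=occurs → all inputs occur → occurs.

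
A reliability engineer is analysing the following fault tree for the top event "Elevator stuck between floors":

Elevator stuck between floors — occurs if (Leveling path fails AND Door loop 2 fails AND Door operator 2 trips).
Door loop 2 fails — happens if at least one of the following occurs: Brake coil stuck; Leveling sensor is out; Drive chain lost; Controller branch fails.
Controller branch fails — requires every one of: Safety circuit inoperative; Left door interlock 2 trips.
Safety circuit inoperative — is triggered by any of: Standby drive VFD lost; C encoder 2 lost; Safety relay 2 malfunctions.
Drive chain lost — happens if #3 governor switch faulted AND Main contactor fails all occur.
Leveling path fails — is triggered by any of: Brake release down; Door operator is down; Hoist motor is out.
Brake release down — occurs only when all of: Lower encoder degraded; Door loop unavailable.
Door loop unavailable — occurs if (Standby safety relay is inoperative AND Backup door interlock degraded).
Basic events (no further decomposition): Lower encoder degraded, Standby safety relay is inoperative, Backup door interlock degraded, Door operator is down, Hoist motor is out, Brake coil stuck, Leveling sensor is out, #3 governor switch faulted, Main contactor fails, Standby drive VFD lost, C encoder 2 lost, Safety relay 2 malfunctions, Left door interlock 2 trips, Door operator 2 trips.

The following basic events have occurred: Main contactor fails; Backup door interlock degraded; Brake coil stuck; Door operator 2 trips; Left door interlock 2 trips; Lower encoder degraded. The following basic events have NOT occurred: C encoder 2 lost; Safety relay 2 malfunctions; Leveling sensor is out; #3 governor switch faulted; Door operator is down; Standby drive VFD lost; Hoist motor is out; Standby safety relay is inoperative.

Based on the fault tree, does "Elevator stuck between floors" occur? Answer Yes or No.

Door loop unavailable [AND]: Standby safety relay is inoperative=not, Backup door interlock degraded=occurs → not all inputs occur → does not occur.
Brake release down [AND]: Lower encoder degraded=occurs, Door loop unavailable=not → not all inputs occur → does not occur.
Leveling path fails [OR]: Brake release down=not, Door operator is down=not, Hoist motor is out=not → no input occurs → does not occur.
Drive chain lost [AND]: #3 governor switch faulted=not, Main contactor fails=occurs → not all inputs occur → does not occur.
Safety circuit inoperative [OR]: Standby drive VFD lost=not, C encoder 2 lost=not, Safety relay 2 malfunctions=not → no input occurs → does not occur.
Controller branch fails [AND]: Safety circuit inoperative=not, Left door interlock 2 trips=occurs → not all inputs occur → does not occur.
Door loop 2 fails [OR]: Brake coil stuck=occurs, Leveling sensor is out=not, Drive chain lost=not, Controller branch fails=not → at least one input occurs → occurs.
Elevator stuck between floors [AND]: Leveling path fails=not, Door loop 2 fails=occurs, Door operator 2 trips=occurs → not all inputs occur → does not occur.

No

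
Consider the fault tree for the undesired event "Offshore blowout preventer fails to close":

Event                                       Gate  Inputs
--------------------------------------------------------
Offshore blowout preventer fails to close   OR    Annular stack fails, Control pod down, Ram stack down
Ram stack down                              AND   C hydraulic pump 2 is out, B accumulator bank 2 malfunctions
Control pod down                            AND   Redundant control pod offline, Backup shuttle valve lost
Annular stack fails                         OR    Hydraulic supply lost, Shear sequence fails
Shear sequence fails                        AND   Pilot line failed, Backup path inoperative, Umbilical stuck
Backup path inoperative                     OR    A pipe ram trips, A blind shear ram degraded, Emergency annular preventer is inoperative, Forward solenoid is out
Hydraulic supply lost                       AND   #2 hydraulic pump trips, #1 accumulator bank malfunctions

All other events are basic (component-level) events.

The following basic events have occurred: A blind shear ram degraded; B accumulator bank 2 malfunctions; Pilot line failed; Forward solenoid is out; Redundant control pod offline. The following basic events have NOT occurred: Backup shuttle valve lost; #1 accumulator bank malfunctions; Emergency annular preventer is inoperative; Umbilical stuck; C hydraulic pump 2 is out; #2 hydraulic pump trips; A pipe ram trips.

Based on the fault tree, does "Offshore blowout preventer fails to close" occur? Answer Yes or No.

Hydraulic supply lost [AND]: #2 hydraulic pump trips=not, #1 accumulator bank malfunctions=not → not all inputs occur → does not occur.
Backup path inoperative [OR]: A pipe ram trips=not, A blind shear ram degraded=occurs, Emergency annular preventer is inoperative=not, Forward solenoid is out=occurs → at least one input occurs → occurs.
Shear sequence fails [AND]: Pilot line failed=occurs, Backup path inoperative=occurs, Umbilical stuck=not → not all inputs occur → does not occur.
Annular stack fails [OR]: Hydraulic supply lost=not, Shear sequence fails=not → no input occurs → does not occur.
Control pod down [AND]: Redundant control pod offline=occurs, Backup shuttle valve lost=not → not all inputs occur → does not occur.
Ram stack down [AND]: C hydraulic pump 2 is out=not, B accumulator bank 2 malfunctions=occurs → not all inputs occur → does not occur.
Offshore blowout preventer fails to close [OR]: Annular stack fails=not, Control pod down=not, Ram stack down=not → no input occurs → does not occur.

No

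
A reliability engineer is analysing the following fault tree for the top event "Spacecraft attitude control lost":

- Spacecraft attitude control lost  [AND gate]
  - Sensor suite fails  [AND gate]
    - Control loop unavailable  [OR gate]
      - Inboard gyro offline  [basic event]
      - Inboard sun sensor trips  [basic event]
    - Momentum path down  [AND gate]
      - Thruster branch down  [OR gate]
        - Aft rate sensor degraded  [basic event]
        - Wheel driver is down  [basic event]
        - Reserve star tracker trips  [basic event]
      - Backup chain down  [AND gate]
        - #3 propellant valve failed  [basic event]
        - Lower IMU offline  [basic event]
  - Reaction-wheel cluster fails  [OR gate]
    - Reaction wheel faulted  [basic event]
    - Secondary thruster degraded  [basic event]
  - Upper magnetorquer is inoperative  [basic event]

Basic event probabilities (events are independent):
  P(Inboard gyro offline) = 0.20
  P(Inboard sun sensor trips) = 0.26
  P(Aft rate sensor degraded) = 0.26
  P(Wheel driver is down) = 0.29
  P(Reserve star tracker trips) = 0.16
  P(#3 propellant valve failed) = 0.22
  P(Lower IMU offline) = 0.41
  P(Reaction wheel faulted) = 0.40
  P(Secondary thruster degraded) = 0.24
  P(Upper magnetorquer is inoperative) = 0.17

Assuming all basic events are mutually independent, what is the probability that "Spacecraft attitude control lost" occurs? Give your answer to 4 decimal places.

P(Control loop unavailable) [OR] = 1 − (1−0.20) × (1−0.26) = 0.408000
P(Thruster branch down) [OR] = 1 − (1−0.26) × (1−0.29) × (1−0.16) = 0.558664
P(Backup chain down) [AND] = 0.22 × 0.41 = 0.090200
P(Momentum path down) [AND] = 0.558664 × 0.090200 = 0.050391
P(Sensor suite fails) [AND] = 0.408000 × 0.050391 = 0.020560
P(Reaction-wheel cluster fails) [OR] = 1 − (1−0.40) × (1−0.24) = 0.544000
P(Spacecraft attitude control lost) [AND] = 0.020560 × 0.544000 × 0.17 = 0.001901
Rounded to 4 decimal places: P(Spacecraft attitude control lost) ≈ 0.0019.

0.0019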